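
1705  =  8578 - 6873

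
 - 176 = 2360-2536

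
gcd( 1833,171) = 3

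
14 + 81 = 95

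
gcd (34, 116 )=2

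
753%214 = 111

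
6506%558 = 368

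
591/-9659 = -591/9659 = -0.06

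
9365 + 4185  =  13550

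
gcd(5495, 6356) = 7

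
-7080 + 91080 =84000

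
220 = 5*44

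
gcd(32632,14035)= 1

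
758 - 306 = 452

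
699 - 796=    - 97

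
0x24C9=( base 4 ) 2103021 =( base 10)9417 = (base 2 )10010011001001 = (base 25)f1h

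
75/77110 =15/15422 = 0.00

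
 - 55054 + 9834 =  - 45220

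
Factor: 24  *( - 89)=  - 2136= - 2^3*3^1*89^1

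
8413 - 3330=5083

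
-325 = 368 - 693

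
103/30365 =103/30365  =  0.00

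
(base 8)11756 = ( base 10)5102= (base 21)BBK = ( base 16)13EE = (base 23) 9ej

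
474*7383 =3499542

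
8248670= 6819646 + 1429024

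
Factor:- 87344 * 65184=- 5693431296 = - 2^9*3^1*7^1  *53^1*97^1* 103^1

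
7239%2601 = 2037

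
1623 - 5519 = -3896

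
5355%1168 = 683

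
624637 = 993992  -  369355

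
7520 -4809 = 2711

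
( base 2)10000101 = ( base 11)111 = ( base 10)133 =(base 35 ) 3s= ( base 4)2011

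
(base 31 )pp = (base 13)497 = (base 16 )320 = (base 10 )800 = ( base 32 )P0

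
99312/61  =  99312/61 = 1628.07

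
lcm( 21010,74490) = 819390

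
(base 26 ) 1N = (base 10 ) 49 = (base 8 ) 61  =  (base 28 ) 1l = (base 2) 110001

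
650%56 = 34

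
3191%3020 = 171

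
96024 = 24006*4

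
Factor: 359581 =359581^1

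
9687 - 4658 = 5029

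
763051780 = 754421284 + 8630496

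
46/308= 23/154 =0.15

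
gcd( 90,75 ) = 15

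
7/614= 7/614= 0.01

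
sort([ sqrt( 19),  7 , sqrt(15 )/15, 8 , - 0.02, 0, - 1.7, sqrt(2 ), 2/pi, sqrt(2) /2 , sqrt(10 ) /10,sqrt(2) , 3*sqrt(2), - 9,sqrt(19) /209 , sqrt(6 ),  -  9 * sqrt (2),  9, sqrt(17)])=[  -  9 * sqrt( 2 ) ,  -  9, - 1.7, - 0.02, 0, sqrt(19 )/209,sqrt(15 )/15,sqrt(10) /10, 2/pi , sqrt ( 2)/2,  sqrt(2 ), sqrt(2),sqrt(  6),  sqrt( 17), 3*sqrt(2), sqrt(19),7 , 8, 9 ] 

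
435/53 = 8 + 11/53 = 8.21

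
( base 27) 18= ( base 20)1f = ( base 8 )43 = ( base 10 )35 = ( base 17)21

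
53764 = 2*26882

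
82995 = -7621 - -90616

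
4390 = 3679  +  711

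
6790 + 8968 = 15758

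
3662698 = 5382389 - 1719691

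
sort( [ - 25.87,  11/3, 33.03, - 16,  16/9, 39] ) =[ - 25.87, - 16 , 16/9, 11/3, 33.03,39 ] 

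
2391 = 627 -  - 1764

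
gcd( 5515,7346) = 1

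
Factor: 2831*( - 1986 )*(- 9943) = 2^1*3^1*19^1*61^1*149^1 * 163^1*331^1 = 55903185138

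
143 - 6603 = - 6460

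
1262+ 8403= 9665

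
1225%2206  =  1225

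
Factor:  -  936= - 2^3*3^2*13^1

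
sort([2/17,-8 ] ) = [ - 8, 2/17] 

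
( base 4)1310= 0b1110100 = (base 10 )116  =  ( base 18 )68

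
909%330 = 249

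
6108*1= 6108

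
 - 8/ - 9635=8/9635 = 0.00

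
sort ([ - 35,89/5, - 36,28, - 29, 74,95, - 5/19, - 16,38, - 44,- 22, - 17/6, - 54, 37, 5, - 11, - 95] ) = [ - 95, - 54  ,-44, - 36, - 35,-29, - 22, - 16, - 11, - 17/6, -5/19,  5,89/5,28,37,38,74,95]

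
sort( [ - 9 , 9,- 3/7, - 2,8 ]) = [ - 9, - 2,-3/7,8,  9 ]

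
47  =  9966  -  9919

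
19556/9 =19556/9 = 2172.89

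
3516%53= 18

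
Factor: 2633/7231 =7^(-1 ) * 1033^( -1)*2633^1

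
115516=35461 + 80055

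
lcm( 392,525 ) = 29400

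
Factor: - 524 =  - 2^2*131^1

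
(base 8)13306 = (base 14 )21A6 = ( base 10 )5830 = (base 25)985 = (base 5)141310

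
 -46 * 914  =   - 42044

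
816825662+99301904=916127566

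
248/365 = 248/365 = 0.68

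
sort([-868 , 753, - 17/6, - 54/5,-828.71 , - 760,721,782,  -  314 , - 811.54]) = [ - 868,-828.71, - 811.54, - 760,-314, - 54/5,-17/6, 721, 753, 782 ]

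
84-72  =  12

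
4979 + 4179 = 9158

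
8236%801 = 226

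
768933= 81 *9493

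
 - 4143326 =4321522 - 8464848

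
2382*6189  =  14742198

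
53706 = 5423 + 48283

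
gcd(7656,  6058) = 2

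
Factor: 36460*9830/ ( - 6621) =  - 2^3 *3^( - 1)*5^2 * 983^1 * 1823^1*2207^( - 1)= -358401800/6621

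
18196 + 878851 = 897047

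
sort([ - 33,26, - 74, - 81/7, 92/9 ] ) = [ - 74 ,-33,  -  81/7, 92/9,  26 ] 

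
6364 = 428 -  - 5936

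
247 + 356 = 603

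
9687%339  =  195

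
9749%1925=124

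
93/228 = 31/76 = 0.41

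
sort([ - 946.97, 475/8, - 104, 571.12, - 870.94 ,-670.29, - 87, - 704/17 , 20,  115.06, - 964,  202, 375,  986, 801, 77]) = [ - 964, - 946.97,- 870.94 ,  -  670.29, - 104, - 87, - 704/17, 20,475/8, 77, 115.06, 202, 375,571.12,801, 986 ] 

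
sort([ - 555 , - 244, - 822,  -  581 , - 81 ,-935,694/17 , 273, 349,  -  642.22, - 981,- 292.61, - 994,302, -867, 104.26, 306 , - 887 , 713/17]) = [- 994, - 981 , - 935,- 887, - 867, - 822 , - 642.22 , - 581 , - 555,-292.61, - 244, - 81,694/17,713/17 , 104.26 , 273,302, 306,349 ] 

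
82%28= 26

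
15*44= 660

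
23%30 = 23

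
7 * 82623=578361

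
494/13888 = 247/6944 = 0.04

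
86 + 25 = 111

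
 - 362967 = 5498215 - 5861182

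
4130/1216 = 2065/608 = 3.40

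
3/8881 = 3/8881 =0.00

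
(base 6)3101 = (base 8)1255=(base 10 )685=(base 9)841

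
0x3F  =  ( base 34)1T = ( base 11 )58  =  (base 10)63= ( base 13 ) 4B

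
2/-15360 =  - 1/7680 = - 0.00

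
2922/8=1461/4 = 365.25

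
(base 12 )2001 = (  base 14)138d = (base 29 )436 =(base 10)3457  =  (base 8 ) 6601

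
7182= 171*42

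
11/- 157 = - 1+ 146/157 = - 0.07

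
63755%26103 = 11549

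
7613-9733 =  - 2120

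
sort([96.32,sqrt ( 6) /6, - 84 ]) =[ - 84, sqrt( 6)/6,96.32]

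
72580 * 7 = 508060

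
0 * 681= 0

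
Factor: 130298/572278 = 227/997 =227^1*997^ (-1)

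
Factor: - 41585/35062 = -2^( - 1 )*5^1*47^( - 1) * 373^( - 1 )*8317^1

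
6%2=0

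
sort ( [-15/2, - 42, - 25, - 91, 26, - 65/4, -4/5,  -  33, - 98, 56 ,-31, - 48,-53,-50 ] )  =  [-98, - 91, -53,-50, - 48, - 42 , - 33, - 31,-25, - 65/4,  -  15/2, - 4/5,26 , 56 ] 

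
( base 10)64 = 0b1000000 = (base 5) 224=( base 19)37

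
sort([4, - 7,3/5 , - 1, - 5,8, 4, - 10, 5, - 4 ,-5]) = [ - 10,-7, - 5, - 5 , - 4, - 1,  3/5,4, 4,  5, 8]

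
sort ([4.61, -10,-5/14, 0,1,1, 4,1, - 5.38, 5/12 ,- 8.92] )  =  [ - 10, - 8.92, - 5.38, - 5/14, 0,5/12,1,1,1,4,4.61] 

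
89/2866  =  89/2866 = 0.03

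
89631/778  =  115 + 161/778=115.21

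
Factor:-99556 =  - 2^2*24889^1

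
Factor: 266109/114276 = 829/356= 2^( - 2) * 89^( - 1 ) * 829^1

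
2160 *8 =17280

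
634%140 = 74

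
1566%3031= 1566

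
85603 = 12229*7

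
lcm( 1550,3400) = 105400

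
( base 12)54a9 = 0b10010010000001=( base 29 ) b37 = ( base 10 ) 9345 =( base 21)1040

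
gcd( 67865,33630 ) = 5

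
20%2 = 0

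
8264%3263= 1738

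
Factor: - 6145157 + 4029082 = -2116075  =  - 5^2*13^1*17^1*383^1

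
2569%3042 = 2569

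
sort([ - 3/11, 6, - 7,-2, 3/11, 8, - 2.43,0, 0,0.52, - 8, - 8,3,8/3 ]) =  [ - 8 , -8, -7,-2.43, - 2,- 3/11, 0, 0, 3/11, 0.52, 8/3,3, 6, 8]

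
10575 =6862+3713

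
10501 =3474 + 7027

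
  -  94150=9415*( - 10)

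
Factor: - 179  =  -179^1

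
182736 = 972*188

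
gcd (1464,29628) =12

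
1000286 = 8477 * 118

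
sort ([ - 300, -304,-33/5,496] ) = [-304, - 300, - 33/5, 496 ]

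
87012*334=29062008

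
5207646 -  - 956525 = 6164171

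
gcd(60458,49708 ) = 86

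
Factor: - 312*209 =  - 65208=- 2^3*3^1*11^1*13^1*19^1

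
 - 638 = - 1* 638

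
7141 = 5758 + 1383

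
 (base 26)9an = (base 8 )14337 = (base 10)6367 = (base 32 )66v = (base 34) 5h9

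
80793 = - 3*( - 26931)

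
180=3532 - 3352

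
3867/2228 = 1 + 1639/2228= 1.74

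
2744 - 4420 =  - 1676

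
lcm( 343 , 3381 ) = 23667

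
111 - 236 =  -125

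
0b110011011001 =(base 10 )3289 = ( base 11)2520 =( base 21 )79D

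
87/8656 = 87/8656 = 0.01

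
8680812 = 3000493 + 5680319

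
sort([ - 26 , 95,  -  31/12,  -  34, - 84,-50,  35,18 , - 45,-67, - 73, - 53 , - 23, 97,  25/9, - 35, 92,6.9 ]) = [ - 84,-73 , - 67, - 53, - 50 ,  -  45,  -  35 ,  -  34, - 26, - 23, - 31/12 , 25/9,6.9, 18,35, 92, 95, 97] 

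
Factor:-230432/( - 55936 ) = 2^ (- 2 )*23^( - 1)*379^1 = 379/92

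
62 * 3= 186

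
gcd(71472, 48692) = 4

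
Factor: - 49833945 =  - 3^2*5^1*7^1*281^1*563^1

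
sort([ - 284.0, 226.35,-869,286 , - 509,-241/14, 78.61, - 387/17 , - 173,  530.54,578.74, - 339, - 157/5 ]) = [  -  869,-509,-339, -284.0, - 173, - 157/5, - 387/17, - 241/14, 78.61, 226.35  ,  286, 530.54,578.74 ] 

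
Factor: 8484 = 2^2*3^1 * 7^1* 101^1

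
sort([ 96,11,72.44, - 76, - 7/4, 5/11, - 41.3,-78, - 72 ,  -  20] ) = [ - 78, - 76, - 72, - 41.3, - 20,-7/4, 5/11, 11,  72.44,96] 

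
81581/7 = 11654+3/7 = 11654.43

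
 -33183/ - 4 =8295 + 3/4 = 8295.75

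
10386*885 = 9191610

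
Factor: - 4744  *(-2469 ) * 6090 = 71331780240 = 2^4*3^2*5^1*7^1*29^1 * 593^1 * 823^1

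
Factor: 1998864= 2^4* 3^3*7^1*661^1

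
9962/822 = 4981/411 = 12.12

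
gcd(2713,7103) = 1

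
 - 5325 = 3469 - 8794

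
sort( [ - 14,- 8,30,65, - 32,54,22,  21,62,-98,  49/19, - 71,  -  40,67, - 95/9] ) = [ - 98,  -  71,-40, - 32,- 14,  -  95/9, - 8,49/19,21, 22, 30,54, 62, 65, 67]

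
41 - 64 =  - 23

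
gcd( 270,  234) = 18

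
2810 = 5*562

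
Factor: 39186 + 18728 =57914 =2^1*23^1  *  1259^1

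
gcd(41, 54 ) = 1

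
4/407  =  4/407 = 0.01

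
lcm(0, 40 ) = 0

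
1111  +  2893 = 4004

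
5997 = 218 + 5779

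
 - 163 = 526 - 689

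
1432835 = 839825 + 593010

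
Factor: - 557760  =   - 2^6*3^1*5^1*7^1*83^1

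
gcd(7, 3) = 1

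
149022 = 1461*102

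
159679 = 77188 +82491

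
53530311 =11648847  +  41881464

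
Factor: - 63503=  - 11^1*23^1*251^1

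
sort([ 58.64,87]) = [ 58.64,  87 ] 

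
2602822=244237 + 2358585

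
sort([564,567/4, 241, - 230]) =[ - 230,567/4,241, 564 ]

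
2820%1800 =1020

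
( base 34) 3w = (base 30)4e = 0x86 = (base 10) 134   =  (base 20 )6e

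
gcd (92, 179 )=1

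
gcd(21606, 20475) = 39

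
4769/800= 5+769/800= 5.96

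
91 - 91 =0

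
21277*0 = 0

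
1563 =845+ 718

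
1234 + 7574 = 8808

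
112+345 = 457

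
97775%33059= 31657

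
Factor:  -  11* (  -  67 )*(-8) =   -  5896  =  - 2^3*11^1*67^1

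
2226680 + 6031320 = 8258000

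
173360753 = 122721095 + 50639658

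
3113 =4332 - 1219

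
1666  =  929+737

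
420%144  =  132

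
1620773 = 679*2387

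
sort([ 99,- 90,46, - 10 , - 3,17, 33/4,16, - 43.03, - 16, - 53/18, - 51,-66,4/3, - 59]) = [  -  90, - 66 , - 59, - 51, - 43.03, - 16, - 10, -3,-53/18 , 4/3, 33/4,16,17, 46 , 99]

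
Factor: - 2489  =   - 19^1*131^1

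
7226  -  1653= 5573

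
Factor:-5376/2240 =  - 12/5 = -  2^2*3^1*5^(  -  1) 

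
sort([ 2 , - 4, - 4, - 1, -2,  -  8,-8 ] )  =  [- 8, - 8, - 4, - 4, -2, - 1,2 ] 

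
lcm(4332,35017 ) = 420204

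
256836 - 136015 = 120821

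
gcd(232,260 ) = 4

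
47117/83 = 567 + 56/83 = 567.67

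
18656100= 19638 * 950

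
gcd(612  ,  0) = 612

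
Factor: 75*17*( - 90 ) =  - 2^1*3^3*5^3*17^1 = - 114750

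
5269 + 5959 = 11228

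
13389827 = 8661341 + 4728486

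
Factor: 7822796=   2^2*131^1*14929^1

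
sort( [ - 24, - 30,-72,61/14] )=[ - 72, - 30, - 24,61/14]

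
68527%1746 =433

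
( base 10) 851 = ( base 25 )191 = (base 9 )1145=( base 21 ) 1jb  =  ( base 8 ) 1523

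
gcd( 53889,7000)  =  1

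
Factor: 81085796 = 2^2  *11^1*37^1*49807^1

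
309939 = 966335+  - 656396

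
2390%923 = 544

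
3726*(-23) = - 85698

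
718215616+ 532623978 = 1250839594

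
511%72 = 7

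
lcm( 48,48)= 48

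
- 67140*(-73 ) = 4901220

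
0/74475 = 0  =  0.00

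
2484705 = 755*3291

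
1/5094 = 1/5094 = 0.00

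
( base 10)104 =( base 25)44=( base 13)80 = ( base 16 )68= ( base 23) 4C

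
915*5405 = 4945575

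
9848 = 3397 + 6451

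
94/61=94/61=1.54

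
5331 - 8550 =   -  3219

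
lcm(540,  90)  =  540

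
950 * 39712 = 37726400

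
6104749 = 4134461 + 1970288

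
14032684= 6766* 2074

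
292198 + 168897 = 461095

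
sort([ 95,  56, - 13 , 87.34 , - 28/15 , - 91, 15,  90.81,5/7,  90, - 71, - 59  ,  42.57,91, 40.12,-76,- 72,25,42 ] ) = [ - 91, - 76, - 72, - 71, -59, - 13, - 28/15, 5/7,15, 25 , 40.12, 42, 42.57,56,87.34, 90,90.81 , 91,  95 ] 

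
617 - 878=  - 261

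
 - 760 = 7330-8090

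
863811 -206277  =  657534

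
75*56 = 4200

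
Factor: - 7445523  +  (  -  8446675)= - 15892198 = - 2^1*7^1*43^1*26399^1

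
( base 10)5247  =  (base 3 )21012100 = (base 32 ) 53V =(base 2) 1010001111111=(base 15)184c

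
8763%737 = 656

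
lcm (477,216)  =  11448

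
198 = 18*11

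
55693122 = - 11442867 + 67135989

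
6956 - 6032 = 924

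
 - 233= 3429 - 3662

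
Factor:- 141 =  - 3^1*47^1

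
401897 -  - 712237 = 1114134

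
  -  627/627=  - 1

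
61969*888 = 55028472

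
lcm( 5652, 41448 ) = 124344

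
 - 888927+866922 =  - 22005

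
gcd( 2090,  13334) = 2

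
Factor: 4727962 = 2^1*2363981^1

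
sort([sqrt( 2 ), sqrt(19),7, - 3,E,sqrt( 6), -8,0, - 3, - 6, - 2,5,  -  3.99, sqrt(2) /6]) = [ - 8, - 6  , - 3.99, - 3, - 3,  -  2,0,sqrt( 2)/6,sqrt(2),sqrt( 6),E,sqrt(19),5,7]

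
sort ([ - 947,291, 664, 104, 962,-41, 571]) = [-947,-41, 104 , 291, 571,664,962] 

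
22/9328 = 1/424 = 0.00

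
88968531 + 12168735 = 101137266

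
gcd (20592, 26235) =99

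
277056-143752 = 133304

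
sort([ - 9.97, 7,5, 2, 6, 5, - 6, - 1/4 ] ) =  [ - 9.97, - 6, - 1/4, 2,  5, 5, 6 , 7 ]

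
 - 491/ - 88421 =491/88421 = 0.01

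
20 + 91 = 111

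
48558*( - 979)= -47538282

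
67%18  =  13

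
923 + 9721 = 10644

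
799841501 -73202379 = 726639122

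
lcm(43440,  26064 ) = 130320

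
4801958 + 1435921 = 6237879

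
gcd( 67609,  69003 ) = 697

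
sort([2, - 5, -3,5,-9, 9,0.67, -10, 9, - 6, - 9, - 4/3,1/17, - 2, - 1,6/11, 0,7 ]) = [ - 10, - 9,-9, - 6, - 5, - 3, - 2, - 4/3,  -  1,0,1/17,6/11,0.67,2 , 5, 7,9,9]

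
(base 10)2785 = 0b101011100001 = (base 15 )c5a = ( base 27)3M4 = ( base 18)8ad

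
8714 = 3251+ 5463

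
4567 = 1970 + 2597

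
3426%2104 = 1322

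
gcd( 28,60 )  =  4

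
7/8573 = 7/8573 = 0.00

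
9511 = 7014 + 2497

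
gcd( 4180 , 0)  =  4180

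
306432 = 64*4788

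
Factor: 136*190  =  25840  =  2^4 * 5^1*17^1*19^1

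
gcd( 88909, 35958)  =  1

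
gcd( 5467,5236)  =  77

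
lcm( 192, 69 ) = 4416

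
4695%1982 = 731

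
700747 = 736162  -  35415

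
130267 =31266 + 99001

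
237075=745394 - 508319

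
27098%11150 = 4798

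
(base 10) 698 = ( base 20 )1ei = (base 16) 2BA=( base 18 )22E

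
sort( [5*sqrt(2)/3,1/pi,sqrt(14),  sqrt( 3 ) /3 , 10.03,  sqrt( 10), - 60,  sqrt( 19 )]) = [  -  60, 1/pi,sqrt( 3 )/3,5 * sqrt( 2)/3,  sqrt( 10), sqrt(14 ),sqrt( 19 ),10.03 ]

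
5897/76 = 77+45/76 = 77.59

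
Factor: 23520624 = 2^4*3^1*29^1*61^1*277^1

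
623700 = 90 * 6930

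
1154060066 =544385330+609674736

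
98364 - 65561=32803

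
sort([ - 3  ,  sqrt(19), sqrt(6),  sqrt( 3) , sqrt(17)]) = [  -  3,sqrt( 3 ) , sqrt(6 ),sqrt(17),sqrt(19)]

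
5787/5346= 1 + 49/594 = 1.08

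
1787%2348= 1787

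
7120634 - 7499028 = - 378394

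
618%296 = 26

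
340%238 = 102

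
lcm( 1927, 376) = 15416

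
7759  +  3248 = 11007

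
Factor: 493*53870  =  26557910 = 2^1*5^1*17^1*29^1*5387^1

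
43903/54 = 43903/54= 813.02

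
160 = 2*80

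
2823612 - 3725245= - 901633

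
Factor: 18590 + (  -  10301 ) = 3^3 * 307^1= 8289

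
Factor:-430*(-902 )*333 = 2^2 * 3^2 *5^1*11^1*37^1*41^1*43^1=129157380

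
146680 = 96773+49907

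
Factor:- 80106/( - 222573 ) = 158/439 = 2^1*79^1*439^ (  -  1 ) 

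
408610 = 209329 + 199281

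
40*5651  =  226040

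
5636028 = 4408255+1227773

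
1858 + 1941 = 3799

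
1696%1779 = 1696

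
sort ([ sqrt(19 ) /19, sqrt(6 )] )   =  [ sqrt(19 ) /19,sqrt(6) ]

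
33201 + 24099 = 57300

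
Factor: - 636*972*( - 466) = 288077472 = 2^5 * 3^6*53^1*233^1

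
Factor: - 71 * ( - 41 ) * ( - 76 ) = -221236 = - 2^2*19^1 * 41^1* 71^1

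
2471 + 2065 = 4536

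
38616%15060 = 8496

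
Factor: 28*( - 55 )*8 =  - 12320 = - 2^5 * 5^1* 7^1*11^1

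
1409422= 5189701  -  3780279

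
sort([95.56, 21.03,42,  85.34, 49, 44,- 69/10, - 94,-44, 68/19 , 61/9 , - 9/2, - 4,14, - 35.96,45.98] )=[  -  94, - 44, - 35.96, -69/10, - 9/2,-4,68/19, 61/9,14,21.03, 42, 44,  45.98 , 49 , 85.34,95.56 ]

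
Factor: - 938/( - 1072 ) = 7/8  =  2^(-3 )*7^1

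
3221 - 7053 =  - 3832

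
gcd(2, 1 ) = 1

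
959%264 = 167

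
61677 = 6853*9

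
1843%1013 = 830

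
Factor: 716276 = 2^2*11^1*73^1 * 223^1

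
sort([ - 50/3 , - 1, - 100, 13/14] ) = [ - 100, - 50/3, - 1, 13/14]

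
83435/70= 1191 + 13/14 = 1191.93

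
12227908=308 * 39701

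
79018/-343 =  - 231 + 215/343 = -230.37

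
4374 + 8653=13027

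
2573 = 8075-5502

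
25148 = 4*6287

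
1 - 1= 0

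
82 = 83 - 1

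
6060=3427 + 2633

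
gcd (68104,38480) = 8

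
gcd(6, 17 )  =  1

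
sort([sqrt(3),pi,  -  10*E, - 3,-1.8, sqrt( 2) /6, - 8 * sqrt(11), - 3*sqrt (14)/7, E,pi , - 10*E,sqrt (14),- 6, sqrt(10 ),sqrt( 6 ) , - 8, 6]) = [ - 10*E,-10*E, - 8*sqrt (11 ), - 8, - 6, - 3,  -  1.8,-3*sqrt( 14 )/7 , sqrt(2 )/6, sqrt(3),sqrt(6), E,  pi, pi, sqrt( 10), sqrt( 14),6] 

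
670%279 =112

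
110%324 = 110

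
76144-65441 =10703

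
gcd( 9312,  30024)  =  24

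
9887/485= 9887/485=20.39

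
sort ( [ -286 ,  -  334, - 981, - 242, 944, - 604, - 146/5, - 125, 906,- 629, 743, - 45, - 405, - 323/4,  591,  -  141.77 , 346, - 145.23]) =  [ - 981, - 629, - 604, - 405, - 334, - 286, - 242,-145.23, - 141.77, - 125, - 323/4, - 45, - 146/5,346, 591, 743, 906, 944] 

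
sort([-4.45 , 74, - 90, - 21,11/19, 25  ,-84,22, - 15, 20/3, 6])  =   [ - 90,  -  84,  -  21,-15 , - 4.45,11/19,6,  20/3, 22,25, 74 ] 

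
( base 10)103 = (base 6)251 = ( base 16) 67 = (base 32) 37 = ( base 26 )3P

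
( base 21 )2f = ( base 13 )45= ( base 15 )3C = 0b111001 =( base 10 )57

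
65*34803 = 2262195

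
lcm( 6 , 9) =18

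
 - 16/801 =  - 16/801= - 0.02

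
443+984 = 1427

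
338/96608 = 169/48304 = 0.00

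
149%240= 149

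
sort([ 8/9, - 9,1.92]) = [-9,8/9,1.92] 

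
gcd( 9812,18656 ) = 44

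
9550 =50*191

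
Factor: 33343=33343^1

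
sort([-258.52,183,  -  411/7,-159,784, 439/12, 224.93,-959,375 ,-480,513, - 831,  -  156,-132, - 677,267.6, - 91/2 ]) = [ - 959,-831,  -  677, - 480,  -  258.52, - 159, - 156, - 132,-411/7, - 91/2,439/12,183,224.93 , 267.6,375,513  ,  784]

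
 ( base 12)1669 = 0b101001110001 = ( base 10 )2673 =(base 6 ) 20213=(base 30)2t3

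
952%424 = 104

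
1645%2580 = 1645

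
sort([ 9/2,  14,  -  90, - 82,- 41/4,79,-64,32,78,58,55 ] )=[- 90, - 82,-64, - 41/4, 9/2,14,32 , 55,58,78,79 ] 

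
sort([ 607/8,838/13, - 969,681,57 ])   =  [-969,57 , 838/13,607/8, 681]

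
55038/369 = 149 + 19/123 = 149.15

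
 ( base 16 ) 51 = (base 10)81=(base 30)2L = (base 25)36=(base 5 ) 311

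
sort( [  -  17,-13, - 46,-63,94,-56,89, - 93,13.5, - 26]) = [-93,-63,-56, - 46, - 26,  -  17,-13, 13.5, 89, 94 ] 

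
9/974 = 9/974 = 0.01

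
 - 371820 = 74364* ( - 5) 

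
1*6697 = 6697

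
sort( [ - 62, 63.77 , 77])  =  [- 62,  63.77,  77 ] 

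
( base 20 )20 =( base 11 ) 37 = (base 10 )40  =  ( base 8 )50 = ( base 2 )101000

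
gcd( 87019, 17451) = 1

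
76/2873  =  76/2873 = 0.03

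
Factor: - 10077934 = - 2^1*5038967^1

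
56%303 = 56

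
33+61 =94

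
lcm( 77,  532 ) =5852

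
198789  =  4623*43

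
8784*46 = 404064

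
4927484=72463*68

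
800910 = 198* 4045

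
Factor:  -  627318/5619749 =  - 2^1*3^3*53^( - 1)*11617^1 * 106033^( - 1 ) 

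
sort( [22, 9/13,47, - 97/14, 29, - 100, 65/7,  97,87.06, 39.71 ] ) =[ - 100,- 97/14, 9/13,65/7, 22, 29, 39.71, 47, 87.06, 97] 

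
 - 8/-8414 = 4/4207 = 0.00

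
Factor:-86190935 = -5^1*17^1*19^1*83^1*643^1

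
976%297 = 85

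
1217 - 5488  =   - 4271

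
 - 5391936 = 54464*(-99) 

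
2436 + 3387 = 5823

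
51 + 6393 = 6444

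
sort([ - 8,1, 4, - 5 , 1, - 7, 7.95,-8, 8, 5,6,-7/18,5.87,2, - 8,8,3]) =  [ - 8 ,-8, - 8,  -  7, - 5 , - 7/18, 1 , 1,2, 3,4, 5,5.87,  6,  7.95,  8, 8] 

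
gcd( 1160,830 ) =10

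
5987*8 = 47896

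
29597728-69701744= - 40104016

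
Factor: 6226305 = 3^1*5^1*415087^1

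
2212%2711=2212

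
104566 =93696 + 10870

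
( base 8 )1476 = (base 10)830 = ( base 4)30332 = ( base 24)1ae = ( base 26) 15o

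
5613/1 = 5613 = 5613.00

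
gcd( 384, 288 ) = 96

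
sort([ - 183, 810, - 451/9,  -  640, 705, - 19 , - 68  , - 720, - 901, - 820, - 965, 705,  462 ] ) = [ - 965,- 901, - 820,-720, - 640,  -  183, - 68,- 451/9, - 19, 462, 705, 705, 810 ] 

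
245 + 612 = 857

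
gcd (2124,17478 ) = 18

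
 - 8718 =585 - 9303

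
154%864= 154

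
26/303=26/303=0.09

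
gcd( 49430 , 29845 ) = 5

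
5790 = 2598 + 3192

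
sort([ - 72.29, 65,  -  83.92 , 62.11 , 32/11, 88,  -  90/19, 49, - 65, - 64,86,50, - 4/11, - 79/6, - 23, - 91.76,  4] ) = [ - 91.76, - 83.92 , - 72.29, - 65, - 64, - 23, - 79/6, - 90/19, - 4/11,32/11, 4, 49,50,62.11,65, 86, 88]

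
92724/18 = 15454/3   =  5151.33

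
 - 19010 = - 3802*5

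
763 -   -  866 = 1629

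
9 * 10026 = 90234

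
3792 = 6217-2425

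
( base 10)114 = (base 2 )1110010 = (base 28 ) 42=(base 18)66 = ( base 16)72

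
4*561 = 2244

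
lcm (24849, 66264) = 198792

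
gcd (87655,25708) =1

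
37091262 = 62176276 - 25085014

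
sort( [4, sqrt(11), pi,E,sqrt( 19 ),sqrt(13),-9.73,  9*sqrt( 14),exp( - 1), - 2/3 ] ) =[ - 9.73, - 2/3, exp(- 1 ), E, pi , sqrt(11), sqrt(13), 4, sqrt(19),9*sqrt( 14)]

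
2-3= - 1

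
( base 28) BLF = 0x240b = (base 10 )9227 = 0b10010000001011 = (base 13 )427A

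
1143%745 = 398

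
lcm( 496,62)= 496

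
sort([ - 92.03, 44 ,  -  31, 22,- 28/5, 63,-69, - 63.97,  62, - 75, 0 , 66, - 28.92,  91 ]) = [ - 92.03,-75, - 69, - 63.97,-31, - 28.92, - 28/5, 0,22,44 , 62,63,66, 91 ]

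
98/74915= 98/74915 = 0.00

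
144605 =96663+47942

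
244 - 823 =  - 579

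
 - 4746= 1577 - 6323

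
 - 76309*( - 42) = 3204978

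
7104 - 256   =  6848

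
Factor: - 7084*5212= - 36921808 = - 2^4*7^1*11^1*23^1*1303^1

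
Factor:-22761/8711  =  -81/31 = - 3^4*31^( - 1 ) 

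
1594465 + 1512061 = 3106526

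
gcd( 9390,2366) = 2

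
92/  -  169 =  - 92/169 = - 0.54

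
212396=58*3662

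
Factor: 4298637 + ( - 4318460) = -19823 = - 43^1*461^1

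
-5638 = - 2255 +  - 3383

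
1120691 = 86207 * 13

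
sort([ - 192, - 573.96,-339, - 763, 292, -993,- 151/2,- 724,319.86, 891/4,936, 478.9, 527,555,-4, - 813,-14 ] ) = [ - 993, - 813, - 763, - 724, - 573.96, - 339, - 192, - 151/2,  -  14,- 4, 891/4,  292, 319.86,478.9, 527, 555 , 936]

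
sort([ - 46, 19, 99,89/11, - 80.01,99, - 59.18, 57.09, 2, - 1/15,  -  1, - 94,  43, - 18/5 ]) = [ - 94, - 80.01, - 59.18, - 46, - 18/5,- 1, - 1/15,2 , 89/11,  19, 43, 57.09, 99,99 ] 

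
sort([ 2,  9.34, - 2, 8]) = [  -  2, 2 , 8,  9.34]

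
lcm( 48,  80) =240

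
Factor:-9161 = -9161^1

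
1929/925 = 2+79/925 = 2.09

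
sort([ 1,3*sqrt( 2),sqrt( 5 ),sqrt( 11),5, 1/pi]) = [ 1/pi,1, sqrt ( 5) , sqrt( 11), 3*sqrt( 2) , 5]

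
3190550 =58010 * 55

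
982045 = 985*997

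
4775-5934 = -1159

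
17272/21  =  17272/21  =  822.48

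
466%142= 40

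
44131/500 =44131/500 = 88.26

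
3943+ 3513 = 7456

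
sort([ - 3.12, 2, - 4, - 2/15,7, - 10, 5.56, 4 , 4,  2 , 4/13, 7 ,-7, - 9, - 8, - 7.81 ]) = [ - 10, - 9, - 8, - 7.81, - 7, - 4,-3.12, - 2/15, 4/13,2,2 , 4,4,5.56, 7,7 ]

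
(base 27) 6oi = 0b1001110110000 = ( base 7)20460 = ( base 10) 5040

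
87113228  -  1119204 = 85994024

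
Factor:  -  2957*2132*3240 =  - 20426009760 = - 2^5*3^4*5^1*13^1*41^1*2957^1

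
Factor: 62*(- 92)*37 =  - 2^3*23^1*31^1*37^1 = - 211048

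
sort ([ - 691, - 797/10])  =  [ - 691,- 797/10]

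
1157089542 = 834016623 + 323072919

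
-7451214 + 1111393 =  - 6339821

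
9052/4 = 2263 = 2263.00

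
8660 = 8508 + 152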